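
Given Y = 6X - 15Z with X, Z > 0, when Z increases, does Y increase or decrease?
Y decreases

Taking the partial derivative:
∂Y/∂Z = -15

∂Y/∂Z = -15 < 0 (assuming positive values)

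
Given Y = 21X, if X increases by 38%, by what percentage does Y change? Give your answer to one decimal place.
38.0%

For Y = 21X:
If X → X(1 + 0.38)
Then Y → Y · (1 + 0.38)^1
     = Y · 1.3800

Percentage change = ((1 + 0.38)^1 − 1) × 100% = 38.0%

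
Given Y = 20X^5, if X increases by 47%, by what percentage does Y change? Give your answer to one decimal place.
586.4%

For Y = 20X^5:
If X → X(1 + 0.47)
Then Y → Y · (1 + 0.47)^5
     ≈ Y · 6.8641

Percentage change = ((1 + 0.47)^5 − 1) × 100% ≈ 586.4%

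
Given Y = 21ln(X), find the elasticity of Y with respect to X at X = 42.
Elasticity = 1/ln(42) ≈ 0.2675

Elasticity = (dY/dX) · (X/Y)

dY/dX = 21/X
At X = 42: dY/dX = 1/2, Y = 21·ln(42)

Elasticity = (1/2) · (42 / (21·ln(42))) = 1/ln(42) ≈ 0.2675

Interpretation: for a small percentage change in X, the percentage change in Y is approximately 0.27 times as large.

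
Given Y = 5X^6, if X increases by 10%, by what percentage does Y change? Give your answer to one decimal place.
77.2%

For Y = 5X^6:
If X → X(1 + 0.1)
Then Y → Y · (1 + 0.1)^6
     ≈ Y · 1.7716

Percentage change = ((1 + 0.1)^6 − 1) × 100% ≈ 77.2%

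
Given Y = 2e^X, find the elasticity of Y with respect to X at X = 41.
Elasticity = 41

Elasticity = (dY/dX) · (X/Y)

dY/dX = 2·e^X
At X = 41: dY/dX = 2·e^41, Y = 2·e^41

Elasticity = (2·e^41) · (41 / (2·e^41)) = 41

Interpretation: for a small percentage change in X, the percentage change in Y is approximately 41.00 times as large.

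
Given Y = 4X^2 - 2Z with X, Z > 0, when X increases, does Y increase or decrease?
Y increases

Taking the partial derivative:
∂Y/∂X = 8X

∂Y/∂X = 8X > 0 (assuming positive values)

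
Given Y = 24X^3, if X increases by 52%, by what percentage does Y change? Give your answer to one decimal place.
251.2%

For Y = 24X^3:
If X → X(1 + 0.52)
Then Y → Y · (1 + 0.52)^3
     ≈ Y · 3.5118

Percentage change = ((1 + 0.52)^3 − 1) × 100% ≈ 251.2%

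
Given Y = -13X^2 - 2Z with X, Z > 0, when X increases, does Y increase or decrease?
Y decreases

Taking the partial derivative:
∂Y/∂X = -26X

∂Y/∂X = -26X < 0 (assuming positive values)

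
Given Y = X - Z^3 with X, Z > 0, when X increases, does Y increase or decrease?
Y increases

Taking the partial derivative:
∂Y/∂X = 1

∂Y/∂X = 1 > 0 (assuming positive values)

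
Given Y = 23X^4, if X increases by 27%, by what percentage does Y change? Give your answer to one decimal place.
160.1%

For Y = 23X^4:
If X → X(1 + 0.27)
Then Y → Y · (1 + 0.27)^4
     ≈ Y · 2.6014

Percentage change = ((1 + 0.27)^4 − 1) × 100% ≈ 160.1%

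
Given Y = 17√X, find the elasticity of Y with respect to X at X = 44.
Elasticity = 1/2

Elasticity = (dY/dX) · (X/Y)

dY/dX = 17/(2·√X)
At X = 44: dY/dX = 17·√11/44, Y = 34·√11

Elasticity = (17·√11/44) · (44 / (34·√11)) = 1/2

Interpretation: for a small percentage change in X, the percentage change in Y is approximately 0.50 times as large.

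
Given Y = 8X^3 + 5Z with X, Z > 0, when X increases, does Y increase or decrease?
Y increases

Taking the partial derivative:
∂Y/∂X = 24X^2

∂Y/∂X = 24X^2 > 0 (assuming positive values)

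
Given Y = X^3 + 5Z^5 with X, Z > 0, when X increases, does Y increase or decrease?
Y increases

Taking the partial derivative:
∂Y/∂X = 3X^2

∂Y/∂X = 3X^2 > 0 (assuming positive values)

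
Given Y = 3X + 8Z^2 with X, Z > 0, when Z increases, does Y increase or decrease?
Y increases

Taking the partial derivative:
∂Y/∂Z = 16Z

∂Y/∂Z = 16Z > 0 (assuming positive values)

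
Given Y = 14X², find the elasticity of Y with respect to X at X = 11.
Elasticity = 2

Elasticity = (dY/dX) · (X/Y)

dY/dX = 28·X
At X = 11: dY/dX = 308, Y = 1694

Elasticity = 308 · (11 / 1694) = 2

Interpretation: for a small percentage change in X, the percentage change in Y is approximately 2.00 times as large.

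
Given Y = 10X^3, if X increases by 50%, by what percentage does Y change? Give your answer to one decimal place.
237.5%

For Y = 10X^3:
If X → X(1 + 0.5)
Then Y → Y · (1 + 0.5)^3
     = Y · 3.3750

Percentage change = ((1 + 0.5)^3 − 1) × 100% = 237.5%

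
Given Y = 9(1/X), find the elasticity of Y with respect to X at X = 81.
Elasticity = -1

Elasticity = (dY/dX) · (X/Y)

dY/dX = -9/X²
At X = 81: dY/dX = -1/729, Y = 1/9

Elasticity = (-1/729) · (81 / (1/9)) = -1

Interpretation: for a small percentage change in X, the percentage change in Y is approximately -1.00 times as large.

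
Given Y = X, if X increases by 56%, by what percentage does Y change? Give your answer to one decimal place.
56.0%

For Y = X:
If X → X(1 + 0.56)
Then Y → Y · (1 + 0.56)^1
     = Y · 1.5600

Percentage change = ((1 + 0.56)^1 − 1) × 100% = 56.0%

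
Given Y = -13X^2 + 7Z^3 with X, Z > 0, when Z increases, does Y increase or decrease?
Y increases

Taking the partial derivative:
∂Y/∂Z = 21Z^2

∂Y/∂Z = 21Z^2 > 0 (assuming positive values)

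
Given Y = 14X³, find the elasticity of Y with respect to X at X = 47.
Elasticity = 3

Elasticity = (dY/dX) · (X/Y)

dY/dX = 42·X²
At X = 47: dY/dX = 92778, Y = 1453522

Elasticity = 92778 · (47 / 1453522) = 3

Interpretation: for a small percentage change in X, the percentage change in Y is approximately 3.00 times as large.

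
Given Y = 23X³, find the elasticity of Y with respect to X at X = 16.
Elasticity = 3

Elasticity = (dY/dX) · (X/Y)

dY/dX = 69·X²
At X = 16: dY/dX = 17664, Y = 94208

Elasticity = 17664 · (16 / 94208) = 3

Interpretation: for a small percentage change in X, the percentage change in Y is approximately 3.00 times as large.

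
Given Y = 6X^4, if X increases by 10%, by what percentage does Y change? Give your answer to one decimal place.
46.4%

For Y = 6X^4:
If X → X(1 + 0.1)
Then Y → Y · (1 + 0.1)^4
     = Y · 1.4641

Percentage change = ((1 + 0.1)^4 − 1) × 100% ≈ 46.4%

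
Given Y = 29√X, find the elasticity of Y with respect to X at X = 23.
Elasticity = 1/2

Elasticity = (dY/dX) · (X/Y)

dY/dX = 29/(2·√X)
At X = 23: dY/dX = 29·√23/46, Y = 29·√23

Elasticity = (29·√23/46) · (23 / (29·√23)) = 1/2

Interpretation: for a small percentage change in X, the percentage change in Y is approximately 0.50 times as large.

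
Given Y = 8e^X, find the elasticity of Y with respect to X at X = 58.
Elasticity = 58

Elasticity = (dY/dX) · (X/Y)

dY/dX = 8·e^X
At X = 58: dY/dX = 8·e^58, Y = 8·e^58

Elasticity = (8·e^58) · (58 / (8·e^58)) = 58

Interpretation: for a small percentage change in X, the percentage change in Y is approximately 58.00 times as large.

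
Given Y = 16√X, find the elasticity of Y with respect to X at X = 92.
Elasticity = 1/2

Elasticity = (dY/dX) · (X/Y)

dY/dX = 8/√X
At X = 92: dY/dX = 4·√23/23, Y = 32·√23

Elasticity = (4·√23/23) · (92 / (32·√23)) = 1/2

Interpretation: for a small percentage change in X, the percentage change in Y is approximately 0.50 times as large.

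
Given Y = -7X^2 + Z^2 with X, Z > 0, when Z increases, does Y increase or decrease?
Y increases

Taking the partial derivative:
∂Y/∂Z = 2Z

∂Y/∂Z = 2Z > 0 (assuming positive values)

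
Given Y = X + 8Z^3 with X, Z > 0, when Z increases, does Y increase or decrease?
Y increases

Taking the partial derivative:
∂Y/∂Z = 24Z^2

∂Y/∂Z = 24Z^2 > 0 (assuming positive values)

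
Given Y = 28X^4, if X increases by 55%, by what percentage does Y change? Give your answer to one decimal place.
477.2%

For Y = 28X^4:
If X → X(1 + 0.55)
Then Y → Y · (1 + 0.55)^4
     ≈ Y · 5.7720

Percentage change = ((1 + 0.55)^4 − 1) × 100% ≈ 477.2%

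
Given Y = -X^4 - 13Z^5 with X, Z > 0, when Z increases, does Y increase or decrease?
Y decreases

Taking the partial derivative:
∂Y/∂Z = -65Z^4

∂Y/∂Z = -65Z^4 < 0 (assuming positive values)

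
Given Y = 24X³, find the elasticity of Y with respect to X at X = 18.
Elasticity = 3

Elasticity = (dY/dX) · (X/Y)

dY/dX = 72·X²
At X = 18: dY/dX = 23328, Y = 139968

Elasticity = 23328 · (18 / 139968) = 3

Interpretation: for a small percentage change in X, the percentage change in Y is approximately 3.00 times as large.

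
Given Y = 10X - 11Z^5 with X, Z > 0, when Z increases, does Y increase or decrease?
Y decreases

Taking the partial derivative:
∂Y/∂Z = -55Z^4

∂Y/∂Z = -55Z^4 < 0 (assuming positive values)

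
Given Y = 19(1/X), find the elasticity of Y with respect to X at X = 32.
Elasticity = -1

Elasticity = (dY/dX) · (X/Y)

dY/dX = -19/X²
At X = 32: dY/dX = -19/1024, Y = 19/32

Elasticity = (-19/1024) · (32 / (19/32)) = -1

Interpretation: for a small percentage change in X, the percentage change in Y is approximately -1.00 times as large.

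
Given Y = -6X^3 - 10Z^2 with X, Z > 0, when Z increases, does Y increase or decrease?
Y decreases

Taking the partial derivative:
∂Y/∂Z = -20Z

∂Y/∂Z = -20Z < 0 (assuming positive values)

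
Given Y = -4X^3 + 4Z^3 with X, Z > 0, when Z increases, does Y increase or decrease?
Y increases

Taking the partial derivative:
∂Y/∂Z = 12Z^2

∂Y/∂Z = 12Z^2 > 0 (assuming positive values)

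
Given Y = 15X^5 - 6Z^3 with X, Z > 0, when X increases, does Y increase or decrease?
Y increases

Taking the partial derivative:
∂Y/∂X = 75X^4

∂Y/∂X = 75X^4 > 0 (assuming positive values)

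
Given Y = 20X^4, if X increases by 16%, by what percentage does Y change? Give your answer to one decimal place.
81.1%

For Y = 20X^4:
If X → X(1 + 0.16)
Then Y → Y · (1 + 0.16)^4
     ≈ Y · 1.8106

Percentage change = ((1 + 0.16)^4 − 1) × 100% ≈ 81.1%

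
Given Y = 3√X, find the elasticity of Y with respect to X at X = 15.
Elasticity = 1/2

Elasticity = (dY/dX) · (X/Y)

dY/dX = 3/(2·√X)
At X = 15: dY/dX = √15/10, Y = 3·√15

Elasticity = (√15/10) · (15 / (3·√15)) = 1/2

Interpretation: for a small percentage change in X, the percentage change in Y is approximately 0.50 times as large.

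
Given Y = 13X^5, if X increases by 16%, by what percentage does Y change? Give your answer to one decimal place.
110.0%

For Y = 13X^5:
If X → X(1 + 0.16)
Then Y → Y · (1 + 0.16)^5
     ≈ Y · 2.1003

Percentage change = ((1 + 0.16)^5 − 1) × 100% ≈ 110.0%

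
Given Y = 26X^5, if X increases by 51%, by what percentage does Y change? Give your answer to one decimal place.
685.0%

For Y = 26X^5:
If X → X(1 + 0.51)
Then Y → Y · (1 + 0.51)^5
     ≈ Y · 7.8503

Percentage change = ((1 + 0.51)^5 − 1) × 100% ≈ 685.0%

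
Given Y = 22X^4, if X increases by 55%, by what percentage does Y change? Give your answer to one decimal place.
477.2%

For Y = 22X^4:
If X → X(1 + 0.55)
Then Y → Y · (1 + 0.55)^4
     ≈ Y · 5.7720

Percentage change = ((1 + 0.55)^4 − 1) × 100% ≈ 477.2%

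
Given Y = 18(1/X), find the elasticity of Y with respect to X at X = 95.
Elasticity = -1

Elasticity = (dY/dX) · (X/Y)

dY/dX = -18/X²
At X = 95: dY/dX = -18/9025, Y = 18/95

Elasticity = (-18/9025) · (95 / (18/95)) = -1

Interpretation: for a small percentage change in X, the percentage change in Y is approximately -1.00 times as large.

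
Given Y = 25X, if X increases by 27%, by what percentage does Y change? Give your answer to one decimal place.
27.0%

For Y = 25X:
If X → X(1 + 0.27)
Then Y → Y · (1 + 0.27)^1
     = Y · 1.2700

Percentage change = ((1 + 0.27)^1 − 1) × 100% = 27.0%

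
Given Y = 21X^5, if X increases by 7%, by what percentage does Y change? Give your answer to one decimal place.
40.3%

For Y = 21X^5:
If X → X(1 + 0.07)
Then Y → Y · (1 + 0.07)^5
     ≈ Y · 1.4026

Percentage change = ((1 + 0.07)^5 − 1) × 100% ≈ 40.3%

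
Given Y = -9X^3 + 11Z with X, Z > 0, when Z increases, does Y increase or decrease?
Y increases

Taking the partial derivative:
∂Y/∂Z = 11

∂Y/∂Z = 11 > 0 (assuming positive values)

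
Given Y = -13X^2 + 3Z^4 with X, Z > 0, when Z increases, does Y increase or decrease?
Y increases

Taking the partial derivative:
∂Y/∂Z = 12Z^3

∂Y/∂Z = 12Z^3 > 0 (assuming positive values)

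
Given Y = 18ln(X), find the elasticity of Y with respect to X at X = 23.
Elasticity = 1/ln(23) ≈ 0.3189

Elasticity = (dY/dX) · (X/Y)

dY/dX = 18/X
At X = 23: dY/dX = 18/23, Y = 18·ln(23)

Elasticity = (18/23) · (23 / (18·ln(23))) = 1/ln(23) ≈ 0.3189

Interpretation: for a small percentage change in X, the percentage change in Y is approximately 0.32 times as large.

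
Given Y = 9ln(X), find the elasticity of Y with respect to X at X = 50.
Elasticity = 1/ln(50) ≈ 0.2556

Elasticity = (dY/dX) · (X/Y)

dY/dX = 9/X
At X = 50: dY/dX = 9/50, Y = 9·ln(50)

Elasticity = (9/50) · (50 / (9·ln(50))) = 1/ln(50) ≈ 0.2556

Interpretation: for a small percentage change in X, the percentage change in Y is approximately 0.26 times as large.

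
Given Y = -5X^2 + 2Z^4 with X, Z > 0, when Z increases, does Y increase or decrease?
Y increases

Taking the partial derivative:
∂Y/∂Z = 8Z^3

∂Y/∂Z = 8Z^3 > 0 (assuming positive values)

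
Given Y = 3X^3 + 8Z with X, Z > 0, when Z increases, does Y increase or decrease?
Y increases

Taking the partial derivative:
∂Y/∂Z = 8

∂Y/∂Z = 8 > 0 (assuming positive values)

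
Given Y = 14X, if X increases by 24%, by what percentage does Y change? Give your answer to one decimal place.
24.0%

For Y = 14X:
If X → X(1 + 0.24)
Then Y → Y · (1 + 0.24)^1
     = Y · 1.2400

Percentage change = ((1 + 0.24)^1 − 1) × 100% = 24.0%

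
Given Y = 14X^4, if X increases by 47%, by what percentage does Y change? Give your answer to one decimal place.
366.9%

For Y = 14X^4:
If X → X(1 + 0.47)
Then Y → Y · (1 + 0.47)^4
     ≈ Y · 4.6695

Percentage change = ((1 + 0.47)^4 − 1) × 100% ≈ 366.9%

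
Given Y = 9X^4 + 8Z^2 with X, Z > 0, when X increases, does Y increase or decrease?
Y increases

Taking the partial derivative:
∂Y/∂X = 36X^3

∂Y/∂X = 36X^3 > 0 (assuming positive values)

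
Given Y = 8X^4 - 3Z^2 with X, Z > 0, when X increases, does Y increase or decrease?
Y increases

Taking the partial derivative:
∂Y/∂X = 32X^3

∂Y/∂X = 32X^3 > 0 (assuming positive values)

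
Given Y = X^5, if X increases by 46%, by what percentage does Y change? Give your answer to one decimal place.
563.4%

For Y = X^5:
If X → X(1 + 0.46)
Then Y → Y · (1 + 0.46)^5
     ≈ Y · 6.6338

Percentage change = ((1 + 0.46)^5 − 1) × 100% ≈ 563.4%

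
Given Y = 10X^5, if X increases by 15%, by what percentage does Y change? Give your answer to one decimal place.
101.1%

For Y = 10X^5:
If X → X(1 + 0.15)
Then Y → Y · (1 + 0.15)^5
     ≈ Y · 2.0114

Percentage change = ((1 + 0.15)^5 − 1) × 100% ≈ 101.1%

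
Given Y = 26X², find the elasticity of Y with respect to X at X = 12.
Elasticity = 2

Elasticity = (dY/dX) · (X/Y)

dY/dX = 52·X
At X = 12: dY/dX = 624, Y = 3744

Elasticity = 624 · (12 / 3744) = 2

Interpretation: for a small percentage change in X, the percentage change in Y is approximately 2.00 times as large.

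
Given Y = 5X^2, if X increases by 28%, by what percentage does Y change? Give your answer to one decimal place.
63.8%

For Y = 5X^2:
If X → X(1 + 0.28)
Then Y → Y · (1 + 0.28)^2
     = Y · 1.6384

Percentage change = ((1 + 0.28)^2 − 1) × 100% ≈ 63.8%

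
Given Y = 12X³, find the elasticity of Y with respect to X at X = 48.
Elasticity = 3

Elasticity = (dY/dX) · (X/Y)

dY/dX = 36·X²
At X = 48: dY/dX = 82944, Y = 1327104

Elasticity = 82944 · (48 / 1327104) = 3

Interpretation: for a small percentage change in X, the percentage change in Y is approximately 3.00 times as large.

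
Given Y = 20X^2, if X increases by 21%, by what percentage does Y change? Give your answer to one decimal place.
46.4%

For Y = 20X^2:
If X → X(1 + 0.21)
Then Y → Y · (1 + 0.21)^2
     = Y · 1.4641

Percentage change = ((1 + 0.21)^2 − 1) × 100% ≈ 46.4%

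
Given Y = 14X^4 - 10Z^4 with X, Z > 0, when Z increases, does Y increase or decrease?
Y decreases

Taking the partial derivative:
∂Y/∂Z = -40Z^3

∂Y/∂Z = -40Z^3 < 0 (assuming positive values)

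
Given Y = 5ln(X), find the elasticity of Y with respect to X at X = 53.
Elasticity = 1/ln(53) ≈ 0.2519

Elasticity = (dY/dX) · (X/Y)

dY/dX = 5/X
At X = 53: dY/dX = 5/53, Y = 5·ln(53)

Elasticity = (5/53) · (53 / (5·ln(53))) = 1/ln(53) ≈ 0.2519

Interpretation: for a small percentage change in X, the percentage change in Y is approximately 0.25 times as large.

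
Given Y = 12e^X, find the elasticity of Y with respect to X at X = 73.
Elasticity = 73

Elasticity = (dY/dX) · (X/Y)

dY/dX = 12·e^X
At X = 73: dY/dX = 12·e^73, Y = 12·e^73

Elasticity = (12·e^73) · (73 / (12·e^73)) = 73

Interpretation: for a small percentage change in X, the percentage change in Y is approximately 73.00 times as large.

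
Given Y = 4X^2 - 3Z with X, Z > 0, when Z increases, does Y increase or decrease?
Y decreases

Taking the partial derivative:
∂Y/∂Z = -3

∂Y/∂Z = -3 < 0 (assuming positive values)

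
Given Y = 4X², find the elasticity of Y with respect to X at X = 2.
Elasticity = 2

Elasticity = (dY/dX) · (X/Y)

dY/dX = 8·X
At X = 2: dY/dX = 16, Y = 16

Elasticity = 16 · (2 / 16) = 2

Interpretation: for a small percentage change in X, the percentage change in Y is approximately 2.00 times as large.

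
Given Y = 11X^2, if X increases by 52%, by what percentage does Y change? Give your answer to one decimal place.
131.0%

For Y = 11X^2:
If X → X(1 + 0.52)
Then Y → Y · (1 + 0.52)^2
     = Y · 2.3104

Percentage change = ((1 + 0.52)^2 − 1) × 100% ≈ 131.0%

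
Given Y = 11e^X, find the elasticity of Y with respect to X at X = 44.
Elasticity = 44

Elasticity = (dY/dX) · (X/Y)

dY/dX = 11·e^X
At X = 44: dY/dX = 11·e^44, Y = 11·e^44

Elasticity = (11·e^44) · (44 / (11·e^44)) = 44

Interpretation: for a small percentage change in X, the percentage change in Y is approximately 44.00 times as large.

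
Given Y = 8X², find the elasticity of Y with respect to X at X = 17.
Elasticity = 2

Elasticity = (dY/dX) · (X/Y)

dY/dX = 16·X
At X = 17: dY/dX = 272, Y = 2312

Elasticity = 272 · (17 / 2312) = 2

Interpretation: for a small percentage change in X, the percentage change in Y is approximately 2.00 times as large.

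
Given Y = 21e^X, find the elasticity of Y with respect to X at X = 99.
Elasticity = 99

Elasticity = (dY/dX) · (X/Y)

dY/dX = 21·e^X
At X = 99: dY/dX = 21·e^99, Y = 21·e^99

Elasticity = (21·e^99) · (99 / (21·e^99)) = 99

Interpretation: for a small percentage change in X, the percentage change in Y is approximately 99.00 times as large.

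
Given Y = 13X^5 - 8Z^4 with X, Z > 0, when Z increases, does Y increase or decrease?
Y decreases

Taking the partial derivative:
∂Y/∂Z = -32Z^3

∂Y/∂Z = -32Z^3 < 0 (assuming positive values)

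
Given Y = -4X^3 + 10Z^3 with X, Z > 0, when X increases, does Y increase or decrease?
Y decreases

Taking the partial derivative:
∂Y/∂X = -12X^2

∂Y/∂X = -12X^2 < 0 (assuming positive values)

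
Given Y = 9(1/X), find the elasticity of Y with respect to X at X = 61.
Elasticity = -1

Elasticity = (dY/dX) · (X/Y)

dY/dX = -9/X²
At X = 61: dY/dX = -9/3721, Y = 9/61

Elasticity = (-9/3721) · (61 / (9/61)) = -1

Interpretation: for a small percentage change in X, the percentage change in Y is approximately -1.00 times as large.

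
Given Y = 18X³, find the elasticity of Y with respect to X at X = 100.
Elasticity = 3

Elasticity = (dY/dX) · (X/Y)

dY/dX = 54·X²
At X = 100: dY/dX = 540000, Y = 18000000

Elasticity = 540000 · (100 / 18000000) = 3

Interpretation: for a small percentage change in X, the percentage change in Y is approximately 3.00 times as large.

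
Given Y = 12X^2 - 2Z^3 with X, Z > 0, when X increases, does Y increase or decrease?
Y increases

Taking the partial derivative:
∂Y/∂X = 24X

∂Y/∂X = 24X > 0 (assuming positive values)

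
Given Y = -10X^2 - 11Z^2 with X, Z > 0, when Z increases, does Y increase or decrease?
Y decreases

Taking the partial derivative:
∂Y/∂Z = -22Z

∂Y/∂Z = -22Z < 0 (assuming positive values)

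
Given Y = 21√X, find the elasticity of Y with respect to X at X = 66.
Elasticity = 1/2

Elasticity = (dY/dX) · (X/Y)

dY/dX = 21/(2·√X)
At X = 66: dY/dX = 7·√66/44, Y = 21·√66

Elasticity = (7·√66/44) · (66 / (21·√66)) = 1/2

Interpretation: for a small percentage change in X, the percentage change in Y is approximately 0.50 times as large.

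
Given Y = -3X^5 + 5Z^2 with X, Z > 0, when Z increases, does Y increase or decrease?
Y increases

Taking the partial derivative:
∂Y/∂Z = 10Z

∂Y/∂Z = 10Z > 0 (assuming positive values)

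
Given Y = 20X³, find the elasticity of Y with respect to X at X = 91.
Elasticity = 3

Elasticity = (dY/dX) · (X/Y)

dY/dX = 60·X²
At X = 91: dY/dX = 496860, Y = 15071420

Elasticity = 496860 · (91 / 15071420) = 3

Interpretation: for a small percentage change in X, the percentage change in Y is approximately 3.00 times as large.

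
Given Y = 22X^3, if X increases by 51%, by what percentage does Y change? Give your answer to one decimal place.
244.3%

For Y = 22X^3:
If X → X(1 + 0.51)
Then Y → Y · (1 + 0.51)^3
     ≈ Y · 3.4430

Percentage change = ((1 + 0.51)^3 − 1) × 100% ≈ 244.3%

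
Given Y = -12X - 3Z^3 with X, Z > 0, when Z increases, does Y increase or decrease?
Y decreases

Taking the partial derivative:
∂Y/∂Z = -9Z^2

∂Y/∂Z = -9Z^2 < 0 (assuming positive values)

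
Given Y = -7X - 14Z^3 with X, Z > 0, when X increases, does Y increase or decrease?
Y decreases

Taking the partial derivative:
∂Y/∂X = -7

∂Y/∂X = -7 < 0 (assuming positive values)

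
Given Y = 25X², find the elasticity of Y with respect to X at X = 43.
Elasticity = 2

Elasticity = (dY/dX) · (X/Y)

dY/dX = 50·X
At X = 43: dY/dX = 2150, Y = 46225

Elasticity = 2150 · (43 / 46225) = 2

Interpretation: for a small percentage change in X, the percentage change in Y is approximately 2.00 times as large.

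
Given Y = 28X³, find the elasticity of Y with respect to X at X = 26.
Elasticity = 3

Elasticity = (dY/dX) · (X/Y)

dY/dX = 84·X²
At X = 26: dY/dX = 56784, Y = 492128

Elasticity = 56784 · (26 / 492128) = 3

Interpretation: for a small percentage change in X, the percentage change in Y is approximately 3.00 times as large.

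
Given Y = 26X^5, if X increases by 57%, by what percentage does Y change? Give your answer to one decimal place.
853.9%

For Y = 26X^5:
If X → X(1 + 0.57)
Then Y → Y · (1 + 0.57)^5
     ≈ Y · 9.5389

Percentage change = ((1 + 0.57)^5 − 1) × 100% ≈ 853.9%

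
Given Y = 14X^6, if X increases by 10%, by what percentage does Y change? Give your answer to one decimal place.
77.2%

For Y = 14X^6:
If X → X(1 + 0.1)
Then Y → Y · (1 + 0.1)^6
     ≈ Y · 1.7716

Percentage change = ((1 + 0.1)^6 − 1) × 100% ≈ 77.2%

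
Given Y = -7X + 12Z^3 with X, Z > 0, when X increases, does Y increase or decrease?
Y decreases

Taking the partial derivative:
∂Y/∂X = -7

∂Y/∂X = -7 < 0 (assuming positive values)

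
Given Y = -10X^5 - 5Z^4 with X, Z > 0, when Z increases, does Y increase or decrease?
Y decreases

Taking the partial derivative:
∂Y/∂Z = -20Z^3

∂Y/∂Z = -20Z^3 < 0 (assuming positive values)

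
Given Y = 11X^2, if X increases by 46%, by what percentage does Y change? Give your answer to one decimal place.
113.2%

For Y = 11X^2:
If X → X(1 + 0.46)
Then Y → Y · (1 + 0.46)^2
     = Y · 2.1316

Percentage change = ((1 + 0.46)^2 − 1) × 100% ≈ 113.2%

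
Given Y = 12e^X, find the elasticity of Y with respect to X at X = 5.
Elasticity = 5

Elasticity = (dY/dX) · (X/Y)

dY/dX = 12·e^X
At X = 5: dY/dX = 12·e^5, Y = 12·e^5

Elasticity = (12·e^5) · (5 / (12·e^5)) = 5

Interpretation: for a small percentage change in X, the percentage change in Y is approximately 5.00 times as large.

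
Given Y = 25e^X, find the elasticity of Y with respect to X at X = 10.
Elasticity = 10

Elasticity = (dY/dX) · (X/Y)

dY/dX = 25·e^X
At X = 10: dY/dX = 25·e^10, Y = 25·e^10

Elasticity = (25·e^10) · (10 / (25·e^10)) = 10

Interpretation: for a small percentage change in X, the percentage change in Y is approximately 10.00 times as large.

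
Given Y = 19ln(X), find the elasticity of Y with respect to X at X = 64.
Elasticity = 1/ln(64) ≈ 0.2404

Elasticity = (dY/dX) · (X/Y)

dY/dX = 19/X
At X = 64: dY/dX = 19/64, Y = 19·ln(64)

Elasticity = (19/64) · (64 / (19·ln(64))) = 1/ln(64) ≈ 0.2404

Interpretation: for a small percentage change in X, the percentage change in Y is approximately 0.24 times as large.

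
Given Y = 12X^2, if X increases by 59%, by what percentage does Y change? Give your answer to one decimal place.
152.8%

For Y = 12X^2:
If X → X(1 + 0.59)
Then Y → Y · (1 + 0.59)^2
     = Y · 2.5281

Percentage change = ((1 + 0.59)^2 − 1) × 100% ≈ 152.8%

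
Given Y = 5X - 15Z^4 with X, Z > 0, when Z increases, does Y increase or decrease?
Y decreases

Taking the partial derivative:
∂Y/∂Z = -60Z^3

∂Y/∂Z = -60Z^3 < 0 (assuming positive values)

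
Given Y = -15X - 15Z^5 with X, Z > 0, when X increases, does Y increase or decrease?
Y decreases

Taking the partial derivative:
∂Y/∂X = -15

∂Y/∂X = -15 < 0 (assuming positive values)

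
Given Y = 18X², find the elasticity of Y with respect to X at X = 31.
Elasticity = 2

Elasticity = (dY/dX) · (X/Y)

dY/dX = 36·X
At X = 31: dY/dX = 1116, Y = 17298

Elasticity = 1116 · (31 / 17298) = 2

Interpretation: for a small percentage change in X, the percentage change in Y is approximately 2.00 times as large.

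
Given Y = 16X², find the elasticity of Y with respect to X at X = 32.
Elasticity = 2

Elasticity = (dY/dX) · (X/Y)

dY/dX = 32·X
At X = 32: dY/dX = 1024, Y = 16384

Elasticity = 1024 · (32 / 16384) = 2

Interpretation: for a small percentage change in X, the percentage change in Y is approximately 2.00 times as large.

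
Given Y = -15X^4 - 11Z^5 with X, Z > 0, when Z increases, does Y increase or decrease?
Y decreases

Taking the partial derivative:
∂Y/∂Z = -55Z^4

∂Y/∂Z = -55Z^4 < 0 (assuming positive values)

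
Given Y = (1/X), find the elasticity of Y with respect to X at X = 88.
Elasticity = -1

Elasticity = (dY/dX) · (X/Y)

dY/dX = -1/X²
At X = 88: dY/dX = -1/7744, Y = 1/88

Elasticity = (-1/7744) · (88 / (1/88)) = -1

Interpretation: for a small percentage change in X, the percentage change in Y is approximately -1.00 times as large.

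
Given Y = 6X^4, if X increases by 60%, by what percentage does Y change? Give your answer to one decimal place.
555.4%

For Y = 6X^4:
If X → X(1 + 0.6)
Then Y → Y · (1 + 0.6)^4
     = Y · 6.5536

Percentage change = ((1 + 0.6)^4 − 1) × 100% ≈ 555.4%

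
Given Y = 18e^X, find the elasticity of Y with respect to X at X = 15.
Elasticity = 15

Elasticity = (dY/dX) · (X/Y)

dY/dX = 18·e^X
At X = 15: dY/dX = 18·e^15, Y = 18·e^15

Elasticity = (18·e^15) · (15 / (18·e^15)) = 15

Interpretation: for a small percentage change in X, the percentage change in Y is approximately 15.00 times as large.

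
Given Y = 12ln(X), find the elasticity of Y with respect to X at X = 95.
Elasticity = 1/ln(95) ≈ 0.2196

Elasticity = (dY/dX) · (X/Y)

dY/dX = 12/X
At X = 95: dY/dX = 12/95, Y = 12·ln(95)

Elasticity = (12/95) · (95 / (12·ln(95))) = 1/ln(95) ≈ 0.2196

Interpretation: for a small percentage change in X, the percentage change in Y is approximately 0.22 times as large.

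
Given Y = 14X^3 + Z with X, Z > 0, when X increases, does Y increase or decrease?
Y increases

Taking the partial derivative:
∂Y/∂X = 42X^2

∂Y/∂X = 42X^2 > 0 (assuming positive values)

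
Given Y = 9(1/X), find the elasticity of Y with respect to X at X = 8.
Elasticity = -1

Elasticity = (dY/dX) · (X/Y)

dY/dX = -9/X²
At X = 8: dY/dX = -9/64, Y = 9/8

Elasticity = (-9/64) · (8 / (9/8)) = -1

Interpretation: for a small percentage change in X, the percentage change in Y is approximately -1.00 times as large.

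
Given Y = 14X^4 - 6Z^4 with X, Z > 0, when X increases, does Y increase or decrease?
Y increases

Taking the partial derivative:
∂Y/∂X = 56X^3

∂Y/∂X = 56X^3 > 0 (assuming positive values)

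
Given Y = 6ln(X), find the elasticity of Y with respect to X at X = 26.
Elasticity = 1/ln(26) ≈ 0.3069

Elasticity = (dY/dX) · (X/Y)

dY/dX = 6/X
At X = 26: dY/dX = 3/13, Y = 6·ln(26)

Elasticity = (3/13) · (26 / (6·ln(26))) = 1/ln(26) ≈ 0.3069

Interpretation: for a small percentage change in X, the percentage change in Y is approximately 0.31 times as large.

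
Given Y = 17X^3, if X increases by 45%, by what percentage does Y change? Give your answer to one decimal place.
204.9%

For Y = 17X^3:
If X → X(1 + 0.45)
Then Y → Y · (1 + 0.45)^3
     ≈ Y · 3.0486

Percentage change = ((1 + 0.45)^3 − 1) × 100% ≈ 204.9%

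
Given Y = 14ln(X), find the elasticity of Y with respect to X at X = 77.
Elasticity = 1/ln(77) ≈ 0.2302

Elasticity = (dY/dX) · (X/Y)

dY/dX = 14/X
At X = 77: dY/dX = 2/11, Y = 14·ln(77)

Elasticity = (2/11) · (77 / (14·ln(77))) = 1/ln(77) ≈ 0.2302

Interpretation: for a small percentage change in X, the percentage change in Y is approximately 0.23 times as large.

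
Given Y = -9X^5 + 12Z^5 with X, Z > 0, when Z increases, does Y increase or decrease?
Y increases

Taking the partial derivative:
∂Y/∂Z = 60Z^4

∂Y/∂Z = 60Z^4 > 0 (assuming positive values)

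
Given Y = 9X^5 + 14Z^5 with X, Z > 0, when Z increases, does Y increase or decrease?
Y increases

Taking the partial derivative:
∂Y/∂Z = 70Z^4

∂Y/∂Z = 70Z^4 > 0 (assuming positive values)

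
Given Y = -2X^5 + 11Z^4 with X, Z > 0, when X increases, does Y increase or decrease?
Y decreases

Taking the partial derivative:
∂Y/∂X = -10X^4

∂Y/∂X = -10X^4 < 0 (assuming positive values)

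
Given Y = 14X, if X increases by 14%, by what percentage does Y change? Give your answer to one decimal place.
14.0%

For Y = 14X:
If X → X(1 + 0.14)
Then Y → Y · (1 + 0.14)^1
     = Y · 1.1400

Percentage change = ((1 + 0.14)^1 − 1) × 100% = 14.0%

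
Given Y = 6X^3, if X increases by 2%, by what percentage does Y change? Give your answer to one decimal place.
6.1%

For Y = 6X^3:
If X → X(1 + 0.02)
Then Y → Y · (1 + 0.02)^3
     ≈ Y · 1.0612

Percentage change = ((1 + 0.02)^3 − 1) × 100% ≈ 6.1%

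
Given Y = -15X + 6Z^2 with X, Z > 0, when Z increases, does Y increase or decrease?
Y increases

Taking the partial derivative:
∂Y/∂Z = 12Z

∂Y/∂Z = 12Z > 0 (assuming positive values)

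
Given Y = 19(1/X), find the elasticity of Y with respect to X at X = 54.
Elasticity = -1

Elasticity = (dY/dX) · (X/Y)

dY/dX = -19/X²
At X = 54: dY/dX = -19/2916, Y = 19/54

Elasticity = (-19/2916) · (54 / (19/54)) = -1

Interpretation: for a small percentage change in X, the percentage change in Y is approximately -1.00 times as large.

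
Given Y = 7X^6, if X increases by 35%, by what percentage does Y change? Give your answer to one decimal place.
505.3%

For Y = 7X^6:
If X → X(1 + 0.35)
Then Y → Y · (1 + 0.35)^6
     ≈ Y · 6.0534

Percentage change = ((1 + 0.35)^6 − 1) × 100% ≈ 505.3%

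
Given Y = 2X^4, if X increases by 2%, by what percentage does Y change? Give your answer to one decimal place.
8.2%

For Y = 2X^4:
If X → X(1 + 0.02)
Then Y → Y · (1 + 0.02)^4
     ≈ Y · 1.0824

Percentage change = ((1 + 0.02)^4 − 1) × 100% ≈ 8.2%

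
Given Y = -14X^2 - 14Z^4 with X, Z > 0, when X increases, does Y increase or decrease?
Y decreases

Taking the partial derivative:
∂Y/∂X = -28X

∂Y/∂X = -28X < 0 (assuming positive values)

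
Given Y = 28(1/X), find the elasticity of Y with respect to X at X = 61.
Elasticity = -1

Elasticity = (dY/dX) · (X/Y)

dY/dX = -28/X²
At X = 61: dY/dX = -28/3721, Y = 28/61

Elasticity = (-28/3721) · (61 / (28/61)) = -1

Interpretation: for a small percentage change in X, the percentage change in Y is approximately -1.00 times as large.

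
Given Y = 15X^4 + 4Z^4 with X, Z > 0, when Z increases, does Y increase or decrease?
Y increases

Taking the partial derivative:
∂Y/∂Z = 16Z^3

∂Y/∂Z = 16Z^3 > 0 (assuming positive values)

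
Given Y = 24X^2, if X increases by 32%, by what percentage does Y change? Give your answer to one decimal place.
74.2%

For Y = 24X^2:
If X → X(1 + 0.32)
Then Y → Y · (1 + 0.32)^2
     = Y · 1.7424

Percentage change = ((1 + 0.32)^2 − 1) × 100% ≈ 74.2%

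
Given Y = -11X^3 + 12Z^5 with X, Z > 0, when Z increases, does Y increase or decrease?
Y increases

Taking the partial derivative:
∂Y/∂Z = 60Z^4

∂Y/∂Z = 60Z^4 > 0 (assuming positive values)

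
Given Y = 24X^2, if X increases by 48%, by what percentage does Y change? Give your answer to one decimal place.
119.0%

For Y = 24X^2:
If X → X(1 + 0.48)
Then Y → Y · (1 + 0.48)^2
     = Y · 2.1904

Percentage change = ((1 + 0.48)^2 − 1) × 100% ≈ 119.0%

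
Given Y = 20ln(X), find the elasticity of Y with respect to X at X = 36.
Elasticity = 1/ln(36) ≈ 0.2791

Elasticity = (dY/dX) · (X/Y)

dY/dX = 20/X
At X = 36: dY/dX = 5/9, Y = 20·ln(36)

Elasticity = (5/9) · (36 / (20·ln(36))) = 1/ln(36) ≈ 0.2791

Interpretation: for a small percentage change in X, the percentage change in Y is approximately 0.28 times as large.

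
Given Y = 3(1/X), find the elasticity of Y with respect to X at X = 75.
Elasticity = -1

Elasticity = (dY/dX) · (X/Y)

dY/dX = -3/X²
At X = 75: dY/dX = -1/1875, Y = 1/25

Elasticity = (-1/1875) · (75 / (1/25)) = -1

Interpretation: for a small percentage change in X, the percentage change in Y is approximately -1.00 times as large.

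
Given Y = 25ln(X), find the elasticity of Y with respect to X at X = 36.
Elasticity = 1/ln(36) ≈ 0.2791

Elasticity = (dY/dX) · (X/Y)

dY/dX = 25/X
At X = 36: dY/dX = 25/36, Y = 25·ln(36)

Elasticity = (25/36) · (36 / (25·ln(36))) = 1/ln(36) ≈ 0.2791

Interpretation: for a small percentage change in X, the percentage change in Y is approximately 0.28 times as large.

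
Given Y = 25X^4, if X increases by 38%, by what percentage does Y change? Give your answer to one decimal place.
262.7%

For Y = 25X^4:
If X → X(1 + 0.38)
Then Y → Y · (1 + 0.38)^4
     ≈ Y · 3.6267

Percentage change = ((1 + 0.38)^4 − 1) × 100% ≈ 262.7%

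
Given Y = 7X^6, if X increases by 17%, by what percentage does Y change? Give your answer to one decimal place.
156.5%

For Y = 7X^6:
If X → X(1 + 0.17)
Then Y → Y · (1 + 0.17)^6
     ≈ Y · 2.5652

Percentage change = ((1 + 0.17)^6 − 1) × 100% ≈ 156.5%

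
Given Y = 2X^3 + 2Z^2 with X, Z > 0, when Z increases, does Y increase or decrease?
Y increases

Taking the partial derivative:
∂Y/∂Z = 4Z

∂Y/∂Z = 4Z > 0 (assuming positive values)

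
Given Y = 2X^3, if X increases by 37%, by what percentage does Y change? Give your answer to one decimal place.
157.1%

For Y = 2X^3:
If X → X(1 + 0.37)
Then Y → Y · (1 + 0.37)^3
     ≈ Y · 2.5714

Percentage change = ((1 + 0.37)^3 − 1) × 100% ≈ 157.1%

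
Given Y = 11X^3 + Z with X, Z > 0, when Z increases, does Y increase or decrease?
Y increases

Taking the partial derivative:
∂Y/∂Z = 1

∂Y/∂Z = 1 > 0 (assuming positive values)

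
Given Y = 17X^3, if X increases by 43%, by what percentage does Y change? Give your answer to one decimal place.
192.4%

For Y = 17X^3:
If X → X(1 + 0.43)
Then Y → Y · (1 + 0.43)^3
     ≈ Y · 2.9242

Percentage change = ((1 + 0.43)^3 − 1) × 100% ≈ 192.4%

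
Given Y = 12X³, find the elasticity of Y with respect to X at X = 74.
Elasticity = 3

Elasticity = (dY/dX) · (X/Y)

dY/dX = 36·X²
At X = 74: dY/dX = 197136, Y = 4862688

Elasticity = 197136 · (74 / 4862688) = 3

Interpretation: for a small percentage change in X, the percentage change in Y is approximately 3.00 times as large.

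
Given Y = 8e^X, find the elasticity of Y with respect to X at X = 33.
Elasticity = 33

Elasticity = (dY/dX) · (X/Y)

dY/dX = 8·e^X
At X = 33: dY/dX = 8·e^33, Y = 8·e^33

Elasticity = (8·e^33) · (33 / (8·e^33)) = 33

Interpretation: for a small percentage change in X, the percentage change in Y is approximately 33.00 times as large.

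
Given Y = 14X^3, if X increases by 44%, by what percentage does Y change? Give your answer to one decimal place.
198.6%

For Y = 14X^3:
If X → X(1 + 0.44)
Then Y → Y · (1 + 0.44)^3
     ≈ Y · 2.9860

Percentage change = ((1 + 0.44)^3 − 1) × 100% ≈ 198.6%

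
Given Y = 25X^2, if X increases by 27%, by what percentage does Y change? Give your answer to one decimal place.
61.3%

For Y = 25X^2:
If X → X(1 + 0.27)
Then Y → Y · (1 + 0.27)^2
     = Y · 1.6129

Percentage change = ((1 + 0.27)^2 − 1) × 100% ≈ 61.3%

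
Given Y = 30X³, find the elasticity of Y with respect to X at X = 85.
Elasticity = 3

Elasticity = (dY/dX) · (X/Y)

dY/dX = 90·X²
At X = 85: dY/dX = 650250, Y = 18423750

Elasticity = 650250 · (85 / 18423750) = 3

Interpretation: for a small percentage change in X, the percentage change in Y is approximately 3.00 times as large.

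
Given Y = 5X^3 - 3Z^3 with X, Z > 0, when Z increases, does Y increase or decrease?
Y decreases

Taking the partial derivative:
∂Y/∂Z = -9Z^2

∂Y/∂Z = -9Z^2 < 0 (assuming positive values)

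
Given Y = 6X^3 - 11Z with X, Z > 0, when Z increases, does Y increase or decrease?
Y decreases

Taking the partial derivative:
∂Y/∂Z = -11

∂Y/∂Z = -11 < 0 (assuming positive values)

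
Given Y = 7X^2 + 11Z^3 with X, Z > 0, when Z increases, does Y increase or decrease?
Y increases

Taking the partial derivative:
∂Y/∂Z = 33Z^2

∂Y/∂Z = 33Z^2 > 0 (assuming positive values)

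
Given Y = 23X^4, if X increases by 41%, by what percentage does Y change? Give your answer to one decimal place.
295.3%

For Y = 23X^4:
If X → X(1 + 0.41)
Then Y → Y · (1 + 0.41)^4
     ≈ Y · 3.9525

Percentage change = ((1 + 0.41)^4 − 1) × 100% ≈ 295.3%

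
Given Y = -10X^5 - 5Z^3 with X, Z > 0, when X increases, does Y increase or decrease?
Y decreases

Taking the partial derivative:
∂Y/∂X = -50X^4

∂Y/∂X = -50X^4 < 0 (assuming positive values)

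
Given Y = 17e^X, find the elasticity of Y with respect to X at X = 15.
Elasticity = 15

Elasticity = (dY/dX) · (X/Y)

dY/dX = 17·e^X
At X = 15: dY/dX = 17·e^15, Y = 17·e^15

Elasticity = (17·e^15) · (15 / (17·e^15)) = 15

Interpretation: for a small percentage change in X, the percentage change in Y is approximately 15.00 times as large.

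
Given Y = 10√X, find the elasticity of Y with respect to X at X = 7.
Elasticity = 1/2

Elasticity = (dY/dX) · (X/Y)

dY/dX = 5/√X
At X = 7: dY/dX = 5·√7/7, Y = 10·√7

Elasticity = (5·√7/7) · (7 / (10·√7)) = 1/2

Interpretation: for a small percentage change in X, the percentage change in Y is approximately 0.50 times as large.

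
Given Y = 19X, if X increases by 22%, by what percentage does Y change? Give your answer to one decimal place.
22.0%

For Y = 19X:
If X → X(1 + 0.22)
Then Y → Y · (1 + 0.22)^1
     = Y · 1.2200

Percentage change = ((1 + 0.22)^1 − 1) × 100% = 22.0%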